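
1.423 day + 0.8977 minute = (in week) 0.2034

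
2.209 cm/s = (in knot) 0.04294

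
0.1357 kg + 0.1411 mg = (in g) 135.7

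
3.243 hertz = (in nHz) 3.243e+09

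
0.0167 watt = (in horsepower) 2.24e-05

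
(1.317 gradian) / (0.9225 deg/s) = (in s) 1.285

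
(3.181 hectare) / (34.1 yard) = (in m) 1020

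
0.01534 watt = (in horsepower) 2.057e-05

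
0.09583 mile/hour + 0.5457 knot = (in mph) 0.7238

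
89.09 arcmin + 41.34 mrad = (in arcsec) 1.387e+04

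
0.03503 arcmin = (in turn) 1.622e-06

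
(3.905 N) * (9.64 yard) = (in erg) 3.442e+08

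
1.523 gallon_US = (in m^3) 0.005765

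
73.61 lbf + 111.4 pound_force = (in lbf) 185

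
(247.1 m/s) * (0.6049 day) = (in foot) 4.237e+07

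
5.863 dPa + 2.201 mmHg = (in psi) 0.04265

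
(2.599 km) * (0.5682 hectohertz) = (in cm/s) 1.477e+07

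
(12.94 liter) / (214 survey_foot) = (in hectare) 1.984e-08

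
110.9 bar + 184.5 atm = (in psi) 4320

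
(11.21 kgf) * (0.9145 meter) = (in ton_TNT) 2.403e-08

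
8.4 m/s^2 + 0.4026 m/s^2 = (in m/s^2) 8.803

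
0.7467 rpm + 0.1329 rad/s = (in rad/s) 0.2111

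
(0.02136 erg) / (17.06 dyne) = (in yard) 1.369e-05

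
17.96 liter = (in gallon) 4.745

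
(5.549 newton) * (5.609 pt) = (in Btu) 1.041e-05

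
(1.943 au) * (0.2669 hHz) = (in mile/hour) 1.735e+13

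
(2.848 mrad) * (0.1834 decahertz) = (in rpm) 0.04988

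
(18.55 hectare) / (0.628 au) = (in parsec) 6.399e-23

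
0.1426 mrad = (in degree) 0.00817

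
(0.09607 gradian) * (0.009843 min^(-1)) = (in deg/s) 1.418e-05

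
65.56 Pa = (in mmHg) 0.4917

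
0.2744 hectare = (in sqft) 2.954e+04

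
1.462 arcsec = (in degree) 0.0004061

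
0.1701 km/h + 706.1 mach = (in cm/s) 2.404e+07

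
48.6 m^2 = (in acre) 0.01201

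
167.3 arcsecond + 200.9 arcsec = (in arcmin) 6.137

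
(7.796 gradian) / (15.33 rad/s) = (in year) 2.533e-10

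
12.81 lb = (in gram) 5811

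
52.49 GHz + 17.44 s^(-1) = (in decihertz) 5.249e+11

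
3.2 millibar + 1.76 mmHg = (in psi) 0.08044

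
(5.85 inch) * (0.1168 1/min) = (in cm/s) 0.02893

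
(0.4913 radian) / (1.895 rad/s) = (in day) 3.001e-06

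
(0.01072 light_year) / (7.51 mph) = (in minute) 5.035e+11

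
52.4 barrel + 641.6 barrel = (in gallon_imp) 2.427e+04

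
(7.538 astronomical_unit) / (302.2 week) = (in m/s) 6170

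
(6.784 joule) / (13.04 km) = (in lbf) 0.000117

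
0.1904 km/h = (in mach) 0.0001553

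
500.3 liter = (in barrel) 3.147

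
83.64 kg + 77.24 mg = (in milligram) 8.364e+07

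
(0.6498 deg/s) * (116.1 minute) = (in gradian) 5029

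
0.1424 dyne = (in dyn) 0.1424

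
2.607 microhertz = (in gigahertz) 2.607e-15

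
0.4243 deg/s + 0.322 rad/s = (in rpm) 3.146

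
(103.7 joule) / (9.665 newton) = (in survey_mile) 0.006667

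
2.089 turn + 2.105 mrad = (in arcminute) 4.513e+04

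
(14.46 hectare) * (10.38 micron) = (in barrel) 9.441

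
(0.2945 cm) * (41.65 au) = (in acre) 4.534e+06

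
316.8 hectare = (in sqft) 3.41e+07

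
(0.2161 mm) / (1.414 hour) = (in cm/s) 4.245e-06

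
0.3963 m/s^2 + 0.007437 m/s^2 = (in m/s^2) 0.4037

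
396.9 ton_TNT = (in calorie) 3.969e+11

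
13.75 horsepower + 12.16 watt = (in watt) 1.027e+04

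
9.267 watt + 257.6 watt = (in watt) 266.9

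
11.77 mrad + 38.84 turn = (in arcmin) 8.39e+05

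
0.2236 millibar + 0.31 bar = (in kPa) 31.02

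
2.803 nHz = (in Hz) 2.803e-09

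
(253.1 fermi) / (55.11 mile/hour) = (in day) 1.189e-19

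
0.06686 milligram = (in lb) 1.474e-07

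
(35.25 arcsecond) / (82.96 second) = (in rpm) 1.967e-05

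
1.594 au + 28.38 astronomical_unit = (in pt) 1.271e+16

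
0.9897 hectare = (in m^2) 9897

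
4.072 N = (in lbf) 0.9154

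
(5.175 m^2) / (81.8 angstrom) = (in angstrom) 6.326e+18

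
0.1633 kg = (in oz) 5.76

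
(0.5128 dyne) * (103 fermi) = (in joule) 5.282e-19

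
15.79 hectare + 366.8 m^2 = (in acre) 39.11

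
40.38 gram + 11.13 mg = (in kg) 0.04039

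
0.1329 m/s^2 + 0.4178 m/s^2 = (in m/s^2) 0.5507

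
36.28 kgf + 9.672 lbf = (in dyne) 3.988e+07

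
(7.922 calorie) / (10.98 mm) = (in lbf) 678.6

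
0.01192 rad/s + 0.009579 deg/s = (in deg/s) 0.6925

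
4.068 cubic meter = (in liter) 4068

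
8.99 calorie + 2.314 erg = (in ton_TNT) 8.99e-09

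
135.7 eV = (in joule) 2.174e-17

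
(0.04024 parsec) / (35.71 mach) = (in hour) 2.837e+07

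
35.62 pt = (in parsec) 4.072e-19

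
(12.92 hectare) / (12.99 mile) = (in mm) 6180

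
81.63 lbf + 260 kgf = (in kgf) 297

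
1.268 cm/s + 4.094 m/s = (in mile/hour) 9.186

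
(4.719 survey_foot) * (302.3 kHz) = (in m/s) 4.348e+05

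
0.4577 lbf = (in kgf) 0.2076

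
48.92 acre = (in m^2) 1.98e+05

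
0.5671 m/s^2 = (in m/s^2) 0.5671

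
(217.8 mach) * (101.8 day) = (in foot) 2.14e+12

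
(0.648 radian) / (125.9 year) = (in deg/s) 9.351e-09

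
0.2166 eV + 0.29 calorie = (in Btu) 0.00115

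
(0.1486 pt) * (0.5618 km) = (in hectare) 2.945e-06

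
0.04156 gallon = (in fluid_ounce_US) 5.32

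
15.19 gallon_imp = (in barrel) 0.4343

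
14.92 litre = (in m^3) 0.01492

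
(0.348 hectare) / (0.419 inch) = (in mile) 203.2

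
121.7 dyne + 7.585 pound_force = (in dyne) 3.374e+06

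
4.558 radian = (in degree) 261.2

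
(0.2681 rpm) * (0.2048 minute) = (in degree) 19.77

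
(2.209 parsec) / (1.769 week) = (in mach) 1.871e+08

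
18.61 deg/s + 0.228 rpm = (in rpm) 3.33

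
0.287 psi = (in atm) 0.01953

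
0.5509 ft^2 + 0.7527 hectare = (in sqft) 8.102e+04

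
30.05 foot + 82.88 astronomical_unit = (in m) 1.24e+13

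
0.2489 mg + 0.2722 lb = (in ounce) 4.355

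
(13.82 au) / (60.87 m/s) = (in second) 3.396e+10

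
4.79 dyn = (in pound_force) 1.077e-05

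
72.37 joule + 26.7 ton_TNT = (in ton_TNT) 26.7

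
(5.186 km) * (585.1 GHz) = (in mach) 8.911e+12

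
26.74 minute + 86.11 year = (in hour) 7.543e+05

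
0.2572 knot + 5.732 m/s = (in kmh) 21.11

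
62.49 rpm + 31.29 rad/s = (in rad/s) 37.83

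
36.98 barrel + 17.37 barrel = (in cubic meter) 8.641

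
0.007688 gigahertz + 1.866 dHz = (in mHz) 7.688e+09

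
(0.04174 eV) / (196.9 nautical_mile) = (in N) 1.834e-26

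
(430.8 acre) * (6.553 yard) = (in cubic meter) 1.045e+07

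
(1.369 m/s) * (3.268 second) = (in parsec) 1.45e-16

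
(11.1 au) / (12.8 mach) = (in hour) 1.058e+05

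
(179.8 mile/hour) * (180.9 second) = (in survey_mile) 9.035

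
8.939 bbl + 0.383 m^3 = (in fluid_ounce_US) 6.101e+04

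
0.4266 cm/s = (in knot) 0.008292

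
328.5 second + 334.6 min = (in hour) 5.668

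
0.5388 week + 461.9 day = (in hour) 1.118e+04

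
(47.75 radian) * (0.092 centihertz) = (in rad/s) 0.04393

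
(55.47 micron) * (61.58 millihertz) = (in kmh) 1.23e-05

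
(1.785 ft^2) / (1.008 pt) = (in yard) 510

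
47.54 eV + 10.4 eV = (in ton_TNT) 2.219e-27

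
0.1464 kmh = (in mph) 0.09097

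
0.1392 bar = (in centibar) 13.92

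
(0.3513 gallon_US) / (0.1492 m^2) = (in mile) 5.538e-06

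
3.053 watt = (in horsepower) 0.004094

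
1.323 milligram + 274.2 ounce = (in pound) 17.14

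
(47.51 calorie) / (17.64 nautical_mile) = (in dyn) 608.5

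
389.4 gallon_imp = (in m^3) 1.77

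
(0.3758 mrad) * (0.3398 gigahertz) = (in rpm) 1.219e+06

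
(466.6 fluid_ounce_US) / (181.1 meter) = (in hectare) 7.62e-09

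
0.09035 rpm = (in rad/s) 0.009461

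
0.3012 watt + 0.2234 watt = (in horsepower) 0.0007035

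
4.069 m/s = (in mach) 0.01195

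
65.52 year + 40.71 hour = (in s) 2.066e+09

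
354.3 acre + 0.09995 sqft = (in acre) 354.3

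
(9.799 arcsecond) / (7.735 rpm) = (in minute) 9.775e-07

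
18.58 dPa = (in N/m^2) 1.858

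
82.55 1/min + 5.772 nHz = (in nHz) 1.376e+09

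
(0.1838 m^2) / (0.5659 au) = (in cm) 2.171e-10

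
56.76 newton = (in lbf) 12.76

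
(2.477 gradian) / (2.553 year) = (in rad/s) 4.833e-10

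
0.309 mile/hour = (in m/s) 0.1381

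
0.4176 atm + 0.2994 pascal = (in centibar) 42.31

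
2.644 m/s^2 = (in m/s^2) 2.644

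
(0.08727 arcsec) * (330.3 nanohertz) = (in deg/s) 8.007e-12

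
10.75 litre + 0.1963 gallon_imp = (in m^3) 0.01164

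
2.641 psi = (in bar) 0.1821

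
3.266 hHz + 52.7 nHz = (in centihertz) 3.266e+04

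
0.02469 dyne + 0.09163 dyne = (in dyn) 0.1163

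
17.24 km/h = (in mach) 0.01406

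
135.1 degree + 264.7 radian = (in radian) 267.1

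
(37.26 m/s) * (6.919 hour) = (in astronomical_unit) 6.204e-06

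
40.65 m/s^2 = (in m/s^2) 40.65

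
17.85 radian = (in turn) 2.841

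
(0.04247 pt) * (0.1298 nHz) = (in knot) 3.78e-15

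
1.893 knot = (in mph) 2.178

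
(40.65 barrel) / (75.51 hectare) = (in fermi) 8.559e+09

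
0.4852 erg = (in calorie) 1.16e-08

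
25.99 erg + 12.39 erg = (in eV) 2.395e+13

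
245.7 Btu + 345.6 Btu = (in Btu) 591.3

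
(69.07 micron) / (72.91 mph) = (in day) 2.453e-11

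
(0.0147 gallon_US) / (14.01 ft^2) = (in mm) 0.04275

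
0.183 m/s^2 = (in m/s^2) 0.183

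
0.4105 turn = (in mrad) 2579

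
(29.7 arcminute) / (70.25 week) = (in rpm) 1.942e-09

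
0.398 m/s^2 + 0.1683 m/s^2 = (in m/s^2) 0.5663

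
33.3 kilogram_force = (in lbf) 73.41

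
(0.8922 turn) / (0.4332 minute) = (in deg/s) 12.36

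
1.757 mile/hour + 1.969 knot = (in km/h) 6.474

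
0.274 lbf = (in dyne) 1.219e+05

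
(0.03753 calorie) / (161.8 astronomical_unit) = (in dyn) 6.487e-10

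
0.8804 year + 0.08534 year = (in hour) 8460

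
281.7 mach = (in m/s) 9.592e+04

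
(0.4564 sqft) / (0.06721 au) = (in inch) 1.66e-10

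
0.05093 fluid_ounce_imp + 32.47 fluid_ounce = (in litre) 0.9617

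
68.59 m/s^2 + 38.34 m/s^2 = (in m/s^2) 106.9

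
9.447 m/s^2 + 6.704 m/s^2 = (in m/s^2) 16.15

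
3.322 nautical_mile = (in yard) 6728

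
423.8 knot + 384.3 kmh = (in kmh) 1169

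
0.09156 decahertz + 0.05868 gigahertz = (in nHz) 5.868e+16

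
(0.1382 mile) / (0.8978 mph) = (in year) 1.757e-05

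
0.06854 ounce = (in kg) 0.001943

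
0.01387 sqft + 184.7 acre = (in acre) 184.7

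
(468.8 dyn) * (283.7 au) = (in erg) 1.99e+18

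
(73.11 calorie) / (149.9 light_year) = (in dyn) 2.157e-11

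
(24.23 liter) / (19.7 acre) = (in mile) 1.889e-10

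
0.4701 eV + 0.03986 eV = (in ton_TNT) 1.953e-29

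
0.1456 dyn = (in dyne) 0.1456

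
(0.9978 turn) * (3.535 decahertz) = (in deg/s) 1.27e+04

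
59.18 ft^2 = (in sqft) 59.18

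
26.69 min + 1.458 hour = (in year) 0.0002172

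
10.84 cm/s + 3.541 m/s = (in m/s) 3.649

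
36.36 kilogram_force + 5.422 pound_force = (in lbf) 85.58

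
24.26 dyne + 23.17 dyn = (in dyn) 47.43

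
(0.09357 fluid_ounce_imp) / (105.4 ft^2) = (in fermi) 2.715e+08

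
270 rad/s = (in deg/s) 1.547e+04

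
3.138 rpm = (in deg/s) 18.83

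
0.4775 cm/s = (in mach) 1.402e-05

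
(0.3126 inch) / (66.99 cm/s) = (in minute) 0.0001975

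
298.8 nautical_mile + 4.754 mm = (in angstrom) 5.534e+15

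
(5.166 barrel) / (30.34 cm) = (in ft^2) 29.14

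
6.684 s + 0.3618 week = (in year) 0.006939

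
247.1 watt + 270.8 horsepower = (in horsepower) 271.1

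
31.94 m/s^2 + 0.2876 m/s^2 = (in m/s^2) 32.23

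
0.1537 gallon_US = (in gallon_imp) 0.128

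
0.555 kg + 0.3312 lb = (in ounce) 24.88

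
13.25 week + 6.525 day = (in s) 8.577e+06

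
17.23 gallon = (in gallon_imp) 14.35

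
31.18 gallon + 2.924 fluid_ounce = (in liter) 118.1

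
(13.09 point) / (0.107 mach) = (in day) 1.467e-09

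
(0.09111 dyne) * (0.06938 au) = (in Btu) 8.963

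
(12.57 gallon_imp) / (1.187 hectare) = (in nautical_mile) 2.599e-09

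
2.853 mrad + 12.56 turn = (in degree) 4522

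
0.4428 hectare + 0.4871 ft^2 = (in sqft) 4.766e+04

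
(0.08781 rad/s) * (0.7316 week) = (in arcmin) 1.336e+08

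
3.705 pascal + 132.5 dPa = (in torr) 0.1272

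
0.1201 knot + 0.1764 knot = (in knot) 0.2965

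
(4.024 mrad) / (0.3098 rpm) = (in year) 3.933e-09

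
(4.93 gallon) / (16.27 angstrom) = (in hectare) 1147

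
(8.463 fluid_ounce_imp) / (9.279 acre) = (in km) 6.404e-12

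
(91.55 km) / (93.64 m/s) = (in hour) 0.2716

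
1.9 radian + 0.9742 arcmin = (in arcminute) 6533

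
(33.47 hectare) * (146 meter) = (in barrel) 3.074e+08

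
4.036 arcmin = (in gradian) 0.07474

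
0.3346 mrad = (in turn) 5.325e-05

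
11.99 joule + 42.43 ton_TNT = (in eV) 1.108e+30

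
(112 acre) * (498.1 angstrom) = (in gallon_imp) 4.966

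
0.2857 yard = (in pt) 740.5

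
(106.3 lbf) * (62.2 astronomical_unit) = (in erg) 4.4e+22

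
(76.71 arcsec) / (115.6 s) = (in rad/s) 3.217e-06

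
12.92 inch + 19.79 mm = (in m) 0.348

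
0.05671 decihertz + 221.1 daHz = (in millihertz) 2.211e+06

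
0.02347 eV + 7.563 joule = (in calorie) 1.808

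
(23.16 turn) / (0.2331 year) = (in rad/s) 1.98e-05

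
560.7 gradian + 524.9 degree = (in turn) 2.86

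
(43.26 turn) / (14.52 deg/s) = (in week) 0.001773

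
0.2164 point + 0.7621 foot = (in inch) 9.148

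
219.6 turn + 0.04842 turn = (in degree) 7.907e+04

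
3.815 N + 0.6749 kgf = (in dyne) 1.043e+06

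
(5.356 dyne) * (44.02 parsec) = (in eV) 4.541e+32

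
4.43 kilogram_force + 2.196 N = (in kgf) 4.654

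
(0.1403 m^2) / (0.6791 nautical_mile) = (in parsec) 3.615e-21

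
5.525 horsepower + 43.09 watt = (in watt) 4163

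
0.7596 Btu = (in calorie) 191.5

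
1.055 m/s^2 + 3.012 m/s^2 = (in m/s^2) 4.067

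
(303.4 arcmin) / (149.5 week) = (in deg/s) 5.593e-08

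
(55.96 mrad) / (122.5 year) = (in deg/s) 8.3e-10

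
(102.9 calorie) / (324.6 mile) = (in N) 0.0008242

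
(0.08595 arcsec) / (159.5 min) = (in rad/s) 4.354e-11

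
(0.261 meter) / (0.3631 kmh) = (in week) 4.279e-06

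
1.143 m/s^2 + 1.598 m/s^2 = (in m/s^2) 2.741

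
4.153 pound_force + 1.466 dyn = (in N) 18.47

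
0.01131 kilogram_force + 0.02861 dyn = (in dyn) 1.109e+04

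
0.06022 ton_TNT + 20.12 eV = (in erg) 2.52e+15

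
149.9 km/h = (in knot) 80.94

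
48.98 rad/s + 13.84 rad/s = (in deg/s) 3599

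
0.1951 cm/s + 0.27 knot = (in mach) 0.0004137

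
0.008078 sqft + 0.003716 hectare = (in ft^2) 400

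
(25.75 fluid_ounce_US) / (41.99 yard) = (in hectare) 1.983e-09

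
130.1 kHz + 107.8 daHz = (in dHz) 1.312e+06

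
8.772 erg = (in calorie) 2.097e-07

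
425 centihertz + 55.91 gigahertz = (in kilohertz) 5.591e+07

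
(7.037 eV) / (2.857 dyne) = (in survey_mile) 2.452e-17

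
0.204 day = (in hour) 4.896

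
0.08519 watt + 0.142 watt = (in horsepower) 0.0003047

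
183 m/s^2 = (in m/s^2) 183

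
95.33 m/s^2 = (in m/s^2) 95.33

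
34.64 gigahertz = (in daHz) 3.464e+09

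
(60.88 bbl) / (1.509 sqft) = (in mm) 6.904e+04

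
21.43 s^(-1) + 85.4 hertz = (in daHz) 10.68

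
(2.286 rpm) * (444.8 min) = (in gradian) 4.067e+05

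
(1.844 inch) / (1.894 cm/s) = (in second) 2.473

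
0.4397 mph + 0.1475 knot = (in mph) 0.6094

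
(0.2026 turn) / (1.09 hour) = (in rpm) 0.003098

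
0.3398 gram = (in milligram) 339.8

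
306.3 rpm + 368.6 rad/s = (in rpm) 3826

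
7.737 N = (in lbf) 1.739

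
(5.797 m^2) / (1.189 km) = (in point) 13.82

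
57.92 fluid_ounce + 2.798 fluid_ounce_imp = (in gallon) 0.4735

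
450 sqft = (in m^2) 41.81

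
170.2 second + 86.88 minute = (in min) 89.72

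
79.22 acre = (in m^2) 3.206e+05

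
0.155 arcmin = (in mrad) 0.04509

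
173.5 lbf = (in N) 771.8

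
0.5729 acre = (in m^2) 2318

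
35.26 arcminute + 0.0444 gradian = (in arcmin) 37.66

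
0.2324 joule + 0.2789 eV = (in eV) 1.451e+18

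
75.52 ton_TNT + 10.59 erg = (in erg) 3.16e+18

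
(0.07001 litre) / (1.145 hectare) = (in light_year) 6.463e-25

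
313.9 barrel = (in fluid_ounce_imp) 1.756e+06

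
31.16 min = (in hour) 0.5193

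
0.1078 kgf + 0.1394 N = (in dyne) 1.197e+05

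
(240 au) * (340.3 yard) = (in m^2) 1.117e+16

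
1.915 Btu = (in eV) 1.261e+22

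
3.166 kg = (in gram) 3166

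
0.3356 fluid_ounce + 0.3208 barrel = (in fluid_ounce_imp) 1795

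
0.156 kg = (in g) 156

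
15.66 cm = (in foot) 0.5138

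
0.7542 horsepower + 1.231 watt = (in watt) 563.6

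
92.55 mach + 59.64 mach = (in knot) 1.007e+05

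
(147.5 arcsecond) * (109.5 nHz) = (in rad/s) 7.83e-11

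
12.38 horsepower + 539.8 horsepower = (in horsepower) 552.2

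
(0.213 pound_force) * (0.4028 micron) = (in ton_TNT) 9.121e-17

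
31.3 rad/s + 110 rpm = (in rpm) 408.9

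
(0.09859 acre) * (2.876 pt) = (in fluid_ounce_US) 1.369e+04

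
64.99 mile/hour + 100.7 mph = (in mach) 0.2175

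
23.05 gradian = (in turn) 0.05763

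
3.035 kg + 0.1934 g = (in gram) 3035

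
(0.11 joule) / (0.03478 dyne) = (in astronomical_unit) 2.114e-06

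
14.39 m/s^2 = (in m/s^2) 14.39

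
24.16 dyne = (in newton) 0.0002416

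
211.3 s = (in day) 0.002446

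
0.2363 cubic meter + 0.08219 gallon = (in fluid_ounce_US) 8001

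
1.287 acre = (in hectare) 0.5208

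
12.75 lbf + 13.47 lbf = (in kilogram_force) 11.89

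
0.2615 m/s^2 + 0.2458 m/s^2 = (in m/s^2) 0.5073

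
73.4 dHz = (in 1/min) 440.4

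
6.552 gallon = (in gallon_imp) 5.456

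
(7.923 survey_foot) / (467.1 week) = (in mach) 2.511e-11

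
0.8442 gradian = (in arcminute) 45.59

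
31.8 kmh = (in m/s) 8.833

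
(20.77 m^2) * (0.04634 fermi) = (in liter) 9.625e-13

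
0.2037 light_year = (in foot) 6.323e+15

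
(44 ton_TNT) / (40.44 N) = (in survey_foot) 1.494e+10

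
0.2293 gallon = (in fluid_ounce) 29.35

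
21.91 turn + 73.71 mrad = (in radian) 137.7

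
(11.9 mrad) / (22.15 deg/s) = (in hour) 8.551e-06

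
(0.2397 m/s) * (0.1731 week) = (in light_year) 2.652e-12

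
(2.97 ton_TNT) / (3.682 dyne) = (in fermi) 3.375e+29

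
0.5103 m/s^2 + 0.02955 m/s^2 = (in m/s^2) 0.5398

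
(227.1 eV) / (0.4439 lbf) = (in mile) 1.145e-20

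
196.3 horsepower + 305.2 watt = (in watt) 1.467e+05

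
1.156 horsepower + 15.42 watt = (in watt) 877.4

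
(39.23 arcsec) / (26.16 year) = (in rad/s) 2.305e-13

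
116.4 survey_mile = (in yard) 2.049e+05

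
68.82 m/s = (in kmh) 247.8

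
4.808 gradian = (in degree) 4.327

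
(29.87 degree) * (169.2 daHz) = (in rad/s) 882.1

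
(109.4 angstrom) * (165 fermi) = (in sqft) 1.943e-20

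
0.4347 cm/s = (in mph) 0.009724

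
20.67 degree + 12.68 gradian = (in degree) 32.08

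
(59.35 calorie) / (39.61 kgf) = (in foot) 2.097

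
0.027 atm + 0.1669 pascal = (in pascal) 2736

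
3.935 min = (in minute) 3.935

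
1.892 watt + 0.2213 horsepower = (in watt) 166.9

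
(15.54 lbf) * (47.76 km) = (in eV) 2.061e+25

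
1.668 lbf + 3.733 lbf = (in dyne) 2.402e+06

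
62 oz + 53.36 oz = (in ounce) 115.4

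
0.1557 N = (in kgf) 0.01588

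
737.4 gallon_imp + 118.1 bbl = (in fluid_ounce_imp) 7.788e+05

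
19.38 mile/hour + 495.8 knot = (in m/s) 263.7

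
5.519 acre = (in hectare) 2.233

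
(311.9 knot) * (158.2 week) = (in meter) 1.535e+10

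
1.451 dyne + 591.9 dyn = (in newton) 0.005934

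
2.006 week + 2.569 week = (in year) 0.08774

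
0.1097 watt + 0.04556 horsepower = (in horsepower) 0.04571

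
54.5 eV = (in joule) 8.732e-18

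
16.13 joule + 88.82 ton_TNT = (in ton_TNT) 88.82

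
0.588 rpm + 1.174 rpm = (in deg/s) 10.57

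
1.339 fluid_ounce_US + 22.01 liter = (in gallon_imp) 4.85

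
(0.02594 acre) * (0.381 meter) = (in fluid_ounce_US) 1.352e+06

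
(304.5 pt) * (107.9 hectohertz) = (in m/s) 1159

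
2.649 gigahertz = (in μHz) 2.649e+15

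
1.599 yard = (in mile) 0.0009085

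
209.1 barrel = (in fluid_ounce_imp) 1.17e+06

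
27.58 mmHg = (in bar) 0.03677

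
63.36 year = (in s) 1.998e+09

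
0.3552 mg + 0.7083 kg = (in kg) 0.7083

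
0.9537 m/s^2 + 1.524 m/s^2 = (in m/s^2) 2.478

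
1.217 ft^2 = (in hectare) 1.131e-05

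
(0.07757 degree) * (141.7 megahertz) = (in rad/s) 1.918e+05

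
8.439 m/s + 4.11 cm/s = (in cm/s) 848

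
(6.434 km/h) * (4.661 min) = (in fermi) 4.998e+17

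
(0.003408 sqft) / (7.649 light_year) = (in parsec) 1.418e-37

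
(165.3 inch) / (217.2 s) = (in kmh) 0.06959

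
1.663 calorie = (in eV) 4.343e+19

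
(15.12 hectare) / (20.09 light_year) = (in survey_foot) 2.61e-12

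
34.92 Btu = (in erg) 3.684e+11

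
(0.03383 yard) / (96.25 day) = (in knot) 7.231e-09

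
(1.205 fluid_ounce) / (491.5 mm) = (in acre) 1.792e-08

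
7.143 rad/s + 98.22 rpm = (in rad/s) 17.43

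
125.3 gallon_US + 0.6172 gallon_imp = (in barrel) 3.001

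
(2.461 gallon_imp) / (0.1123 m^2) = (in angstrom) 9.963e+08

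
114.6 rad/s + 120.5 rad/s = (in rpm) 2245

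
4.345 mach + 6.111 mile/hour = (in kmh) 5336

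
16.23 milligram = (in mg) 16.23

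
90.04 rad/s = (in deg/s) 5159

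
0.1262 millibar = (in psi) 0.00183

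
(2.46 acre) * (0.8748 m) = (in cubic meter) 8709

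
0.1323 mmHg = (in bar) 0.0001764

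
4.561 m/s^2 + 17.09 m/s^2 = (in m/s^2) 21.65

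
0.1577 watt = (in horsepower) 0.0002115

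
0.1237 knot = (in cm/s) 6.364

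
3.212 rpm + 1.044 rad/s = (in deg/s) 79.09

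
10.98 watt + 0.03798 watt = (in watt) 11.02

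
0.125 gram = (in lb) 0.0002756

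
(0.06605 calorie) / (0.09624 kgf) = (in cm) 29.28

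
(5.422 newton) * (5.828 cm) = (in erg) 3.16e+06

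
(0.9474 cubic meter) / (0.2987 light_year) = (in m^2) 3.353e-16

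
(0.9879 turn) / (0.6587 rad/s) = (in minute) 0.1571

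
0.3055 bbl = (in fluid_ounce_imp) 1709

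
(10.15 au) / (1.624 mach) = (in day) 3.178e+04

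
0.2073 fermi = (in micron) 2.073e-10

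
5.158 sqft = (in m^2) 0.4792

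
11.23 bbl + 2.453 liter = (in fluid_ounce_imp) 6.292e+04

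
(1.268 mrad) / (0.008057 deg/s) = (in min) 0.1503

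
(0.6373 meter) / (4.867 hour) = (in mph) 8.136e-05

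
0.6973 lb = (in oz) 11.16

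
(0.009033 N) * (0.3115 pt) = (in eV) 6.196e+12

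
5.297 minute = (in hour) 0.08828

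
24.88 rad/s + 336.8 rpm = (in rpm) 574.4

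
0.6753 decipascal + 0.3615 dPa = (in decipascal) 1.037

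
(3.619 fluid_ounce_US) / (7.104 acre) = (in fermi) 3.723e+06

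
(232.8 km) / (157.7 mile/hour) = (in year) 0.0001047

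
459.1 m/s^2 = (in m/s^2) 459.1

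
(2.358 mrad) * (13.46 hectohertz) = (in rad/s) 3.174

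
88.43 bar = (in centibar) 8843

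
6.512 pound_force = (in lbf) 6.512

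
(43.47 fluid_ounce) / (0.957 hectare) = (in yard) 1.469e-07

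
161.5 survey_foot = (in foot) 161.5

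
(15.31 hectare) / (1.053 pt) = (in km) 4.121e+05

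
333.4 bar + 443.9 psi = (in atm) 359.2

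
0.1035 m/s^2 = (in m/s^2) 0.1035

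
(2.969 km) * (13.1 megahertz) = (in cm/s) 3.889e+12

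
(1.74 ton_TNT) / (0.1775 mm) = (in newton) 4.101e+13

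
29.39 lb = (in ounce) 470.2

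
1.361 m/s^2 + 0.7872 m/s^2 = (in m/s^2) 2.148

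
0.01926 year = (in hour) 168.7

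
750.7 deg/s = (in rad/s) 13.1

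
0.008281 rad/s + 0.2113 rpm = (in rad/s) 0.03041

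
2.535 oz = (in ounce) 2.535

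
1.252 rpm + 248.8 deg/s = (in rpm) 42.72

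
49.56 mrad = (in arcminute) 170.4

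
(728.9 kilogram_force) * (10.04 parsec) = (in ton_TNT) 5.293e+11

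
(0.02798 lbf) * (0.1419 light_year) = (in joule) 1.671e+14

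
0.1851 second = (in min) 0.003085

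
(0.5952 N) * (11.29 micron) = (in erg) 67.2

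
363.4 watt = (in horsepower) 0.4873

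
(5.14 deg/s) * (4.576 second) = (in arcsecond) 8.467e+04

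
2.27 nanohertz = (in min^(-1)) 1.362e-07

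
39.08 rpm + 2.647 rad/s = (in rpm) 64.36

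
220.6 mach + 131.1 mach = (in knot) 2.328e+05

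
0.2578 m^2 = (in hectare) 2.578e-05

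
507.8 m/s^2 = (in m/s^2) 507.8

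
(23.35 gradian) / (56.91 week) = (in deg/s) 6.106e-07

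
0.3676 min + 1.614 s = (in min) 0.3945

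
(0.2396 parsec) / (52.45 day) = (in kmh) 5.873e+09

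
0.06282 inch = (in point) 4.523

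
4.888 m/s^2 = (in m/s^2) 4.888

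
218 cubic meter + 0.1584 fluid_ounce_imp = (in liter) 2.18e+05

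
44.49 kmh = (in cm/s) 1236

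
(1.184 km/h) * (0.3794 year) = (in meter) 3.935e+06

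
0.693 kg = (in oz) 24.44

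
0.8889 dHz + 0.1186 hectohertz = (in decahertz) 1.195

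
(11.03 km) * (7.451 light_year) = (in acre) 1.921e+17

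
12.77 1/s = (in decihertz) 127.7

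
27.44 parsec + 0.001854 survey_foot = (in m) 8.467e+17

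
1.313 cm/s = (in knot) 0.02552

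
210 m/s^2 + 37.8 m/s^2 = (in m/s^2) 247.8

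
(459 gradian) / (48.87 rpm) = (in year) 4.467e-08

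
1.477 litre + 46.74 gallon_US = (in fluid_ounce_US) 6033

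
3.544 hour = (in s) 1.276e+04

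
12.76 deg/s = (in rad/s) 0.2227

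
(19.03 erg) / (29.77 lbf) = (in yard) 1.572e-08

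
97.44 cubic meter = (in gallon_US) 2.574e+04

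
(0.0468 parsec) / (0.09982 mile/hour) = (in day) 3.746e+11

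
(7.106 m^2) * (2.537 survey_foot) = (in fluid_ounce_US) 1.858e+05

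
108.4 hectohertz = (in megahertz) 0.01084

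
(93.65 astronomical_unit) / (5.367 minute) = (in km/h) 1.566e+11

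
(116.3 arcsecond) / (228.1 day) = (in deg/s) 1.639e-09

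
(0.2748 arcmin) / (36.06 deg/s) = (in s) 0.000127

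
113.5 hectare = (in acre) 280.5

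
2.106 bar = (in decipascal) 2.106e+06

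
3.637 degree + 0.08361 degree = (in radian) 0.06494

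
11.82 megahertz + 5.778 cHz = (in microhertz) 1.182e+13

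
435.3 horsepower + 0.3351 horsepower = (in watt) 3.249e+05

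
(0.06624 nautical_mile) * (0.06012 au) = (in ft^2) 1.188e+13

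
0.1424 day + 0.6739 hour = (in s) 1.473e+04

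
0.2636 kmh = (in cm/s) 7.322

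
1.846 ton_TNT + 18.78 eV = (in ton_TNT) 1.846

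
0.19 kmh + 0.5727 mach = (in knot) 379.2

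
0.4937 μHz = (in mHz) 0.0004937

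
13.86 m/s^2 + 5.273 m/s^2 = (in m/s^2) 19.13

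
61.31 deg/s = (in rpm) 10.22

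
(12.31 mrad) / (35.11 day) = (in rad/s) 4.058e-09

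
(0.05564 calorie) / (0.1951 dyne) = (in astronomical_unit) 7.976e-07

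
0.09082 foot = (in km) 2.768e-05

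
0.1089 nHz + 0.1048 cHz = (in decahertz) 0.0001048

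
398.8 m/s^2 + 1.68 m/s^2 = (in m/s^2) 400.5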